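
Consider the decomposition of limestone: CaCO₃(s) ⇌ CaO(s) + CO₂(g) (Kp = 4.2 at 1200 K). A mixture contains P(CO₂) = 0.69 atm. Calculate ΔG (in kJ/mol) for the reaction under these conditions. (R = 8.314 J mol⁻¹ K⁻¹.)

ΔG = -18.0 kJ/mol

(CaCO₃, CaO are pure solids — omitted from Qp.)
Qp = P(CO₂) = 0.690
ΔG = RT ln(Qp/Kp) = (8.314 J mol⁻¹ K⁻¹)(1200 K) × ln(0.690/4.2)
   = (9.977 kJ/mol)(-1.806) = -18.0 kJ/mol
ΔG < 0, so the forward reaction is spontaneous (proceeds forward).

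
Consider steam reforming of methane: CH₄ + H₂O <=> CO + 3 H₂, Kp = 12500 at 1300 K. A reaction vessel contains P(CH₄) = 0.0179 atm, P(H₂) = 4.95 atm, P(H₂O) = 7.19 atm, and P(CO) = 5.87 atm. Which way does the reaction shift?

toward products

Qp = P(CO)·P(H₂)³ / (P(CH₄)·P(H₂O)) = (5.87)·(4.95)³ / ((0.0179)·(7.19)) = 5530
Qp = 5530 < Kp = 12500, so the forward reaction proceeds.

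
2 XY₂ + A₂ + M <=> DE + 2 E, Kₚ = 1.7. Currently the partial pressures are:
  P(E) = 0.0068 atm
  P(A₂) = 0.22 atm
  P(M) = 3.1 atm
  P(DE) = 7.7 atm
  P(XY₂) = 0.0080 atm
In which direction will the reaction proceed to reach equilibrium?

Qₚ = P(DE)·P(E)² / (P(XY₂)²·P(A₂)·P(M)) = (7.7)·(0.0068)² / ((0.0080)²·(0.22)·(3.1)) = 8.2
Qₚ = 8.2 > Kₚ = 1.7, so the reverse reaction proceeds.

in the reverse direction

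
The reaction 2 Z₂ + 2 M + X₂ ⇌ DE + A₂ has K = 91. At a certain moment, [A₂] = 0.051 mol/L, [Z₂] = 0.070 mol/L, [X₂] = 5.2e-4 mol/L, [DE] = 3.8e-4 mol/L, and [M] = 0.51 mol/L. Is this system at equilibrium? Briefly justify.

Q = [DE]·[A₂] / ([Z₂]²·[M]²·[X₂]) = (3.8e-4)·(0.051) / ((0.070)²·(0.51)²·(5.2e-4)) = 29
Q = 29 < K = 91: net forward reaction.

no; Q < K, reaction proceeds forward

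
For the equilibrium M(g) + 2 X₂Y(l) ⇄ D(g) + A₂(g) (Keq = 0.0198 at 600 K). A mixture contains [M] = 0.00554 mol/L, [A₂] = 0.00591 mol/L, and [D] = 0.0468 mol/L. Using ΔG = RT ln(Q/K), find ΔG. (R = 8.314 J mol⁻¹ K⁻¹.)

ΔG = 4.61 kJ/mol

(X₂Y is a pure liquid — omitted from Q.)
Q = [D]·[A₂] / [M] = (0.0468)·(0.00591) / (0.00554) = 0.0499
ΔG = RT ln(Q/Keq) = (8.314 J mol⁻¹ K⁻¹)(600 K) × ln(0.0499/0.0198)
   = (4.988 kJ/mol)(0.9243) = 4.61 kJ/mol
ΔG > 0, so the forward reaction is non-spontaneous (proceeds in reverse).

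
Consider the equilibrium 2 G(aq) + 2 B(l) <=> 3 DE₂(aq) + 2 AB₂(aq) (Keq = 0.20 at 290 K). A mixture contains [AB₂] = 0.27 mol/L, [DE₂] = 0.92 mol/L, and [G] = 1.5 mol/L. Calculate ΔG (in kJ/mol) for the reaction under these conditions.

(B is a pure liquid — omitted from Q.)
Q = [DE₂]³·[AB₂]² / [G]² = (0.92)³·(0.27)² / (1.5)² = 0.0252
ΔG = RT ln(Q/Keq) = (8.314 J mol⁻¹ K⁻¹)(290 K) × ln(0.0252/0.20)
   = (2.411 kJ/mol)(-2.071) = -4.99 kJ/mol
ΔG < 0, so the forward reaction is spontaneous (proceeds forward).

ΔG = -4.99 kJ/mol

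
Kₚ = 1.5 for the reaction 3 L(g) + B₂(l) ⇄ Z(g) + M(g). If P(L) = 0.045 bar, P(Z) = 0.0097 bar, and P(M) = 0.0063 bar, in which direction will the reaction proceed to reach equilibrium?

(B₂ is a pure liquid — omitted from Qₚ.)
Qₚ = P(Z)·P(M) / P(L)³ = (0.0097)·(0.0063) / (0.045)³ = 0.67
Qₚ = 0.67 < Kₚ = 1.5, so the forward reaction proceeds.

in the forward direction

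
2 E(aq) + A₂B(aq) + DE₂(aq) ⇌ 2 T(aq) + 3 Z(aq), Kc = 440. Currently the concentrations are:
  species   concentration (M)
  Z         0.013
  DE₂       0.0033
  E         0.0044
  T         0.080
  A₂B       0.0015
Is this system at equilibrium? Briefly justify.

no; Q < K, reaction proceeds forward

Qc = [T]²·[Z]³ / ([E]²·[A₂B]·[DE₂]) = (0.080)²·(0.013)³ / ((0.0044)²·(0.0015)·(0.0033)) = 150
Qc = 150 < Kc = 440: net forward reaction.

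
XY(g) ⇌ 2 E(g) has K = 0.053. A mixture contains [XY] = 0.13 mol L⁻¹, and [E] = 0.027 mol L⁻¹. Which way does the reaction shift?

in the forward direction

Q = [E]² / [XY] = (0.027)² / (0.13) = 0.0056
Q = 0.0056 < K = 0.053, so the forward reaction proceeds.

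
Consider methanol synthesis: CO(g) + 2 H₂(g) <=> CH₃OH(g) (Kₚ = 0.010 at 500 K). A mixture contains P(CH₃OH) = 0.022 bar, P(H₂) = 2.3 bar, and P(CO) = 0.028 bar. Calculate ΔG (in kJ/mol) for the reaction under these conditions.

ΔG = 11.2 kJ/mol

Qₚ = P(CH₃OH) / (P(CO)·P(H₂)²) = (0.022) / ((0.028)·(2.3)²) = 0.149
ΔG = RT ln(Qₚ/Kₚ) = (8.314 J mol⁻¹ K⁻¹)(500 K) × ln(0.149/0.010)
   = (4.157 kJ/mol)(2.701) = 11.2 kJ/mol
ΔG > 0, so the forward reaction is non-spontaneous (proceeds in reverse).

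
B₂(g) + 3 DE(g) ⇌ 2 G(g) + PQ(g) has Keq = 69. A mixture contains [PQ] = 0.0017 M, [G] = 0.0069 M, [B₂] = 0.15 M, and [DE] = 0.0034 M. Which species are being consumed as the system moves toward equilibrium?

Q = [G]²·[PQ] / ([B₂]·[DE]³) = (0.0069)²·(0.0017) / ((0.15)·(0.0034)³) = 14
Q = 14 < Keq = 69: net forward reaction.

B₂, DE (reactants)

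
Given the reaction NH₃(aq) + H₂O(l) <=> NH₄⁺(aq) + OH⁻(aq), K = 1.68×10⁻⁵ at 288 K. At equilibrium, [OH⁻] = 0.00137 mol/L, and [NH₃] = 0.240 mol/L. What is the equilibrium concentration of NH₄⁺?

[NH₄⁺] = 0.00294 mol/L

(H₂O is a pure liquid — omitted from K.)
At equilibrium, K = [NH₄⁺]·[OH⁻] / [NH₃] = 1.68×10⁻⁵.
([NH₄⁺])·(0.00137) / (0.240) = 1.68×10⁻⁵
[NH₄⁺] = 0.00294 mol/L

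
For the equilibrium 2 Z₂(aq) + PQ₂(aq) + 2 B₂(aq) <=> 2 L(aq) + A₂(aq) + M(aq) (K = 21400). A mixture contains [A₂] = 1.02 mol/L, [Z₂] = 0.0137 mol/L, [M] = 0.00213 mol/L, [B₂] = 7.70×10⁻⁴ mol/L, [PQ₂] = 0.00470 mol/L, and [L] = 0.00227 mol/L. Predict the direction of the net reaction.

Q = [L]²·[A₂]·[M] / ([Z₂]²·[PQ₂]·[B₂]²) = (0.00227)²·(1.02)·(0.00213) / ((0.0137)²·(0.00470)·(7.70×10⁻⁴)²) = 21400
Q = 21400 = K, so the system is already at equilibrium.

no net change (already at equilibrium)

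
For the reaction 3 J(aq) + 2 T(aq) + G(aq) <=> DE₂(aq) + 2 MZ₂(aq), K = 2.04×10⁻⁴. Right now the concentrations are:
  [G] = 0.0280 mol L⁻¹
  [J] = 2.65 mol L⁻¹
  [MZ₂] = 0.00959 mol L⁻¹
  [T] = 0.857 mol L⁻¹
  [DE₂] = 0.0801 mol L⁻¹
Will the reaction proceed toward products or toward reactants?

forward (toward products)

Q = [DE₂]·[MZ₂]² / ([J]³·[T]²·[G]) = (0.0801)·(0.00959)² / ((2.65)³·(0.857)²·(0.0280)) = 1.92×10⁻⁵
Q = 1.92×10⁻⁵ < K = 2.04×10⁻⁴, so the forward reaction proceeds.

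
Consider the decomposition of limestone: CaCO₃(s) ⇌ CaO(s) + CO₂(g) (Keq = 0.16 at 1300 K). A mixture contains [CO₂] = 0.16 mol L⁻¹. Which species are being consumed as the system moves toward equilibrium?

(CaCO₃, CaO are pure solids — omitted from Q.)
Q = [CO₂] = 0.16
Q = 0.16 = Keq; the system is at equilibrium.

none (at equilibrium)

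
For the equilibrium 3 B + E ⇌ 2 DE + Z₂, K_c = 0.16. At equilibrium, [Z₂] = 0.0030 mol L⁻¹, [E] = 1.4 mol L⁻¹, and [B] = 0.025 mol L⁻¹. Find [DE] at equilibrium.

[DE] = 0.034 mol L⁻¹

At equilibrium, K_c = [DE]²·[Z₂] / ([B]³·[E]) = 0.16.
([DE])²·(0.0030) / ((0.025)³·(1.4)) = 0.16
[DE]² = 0.00117 ⇒ [DE] = 0.034 mol L⁻¹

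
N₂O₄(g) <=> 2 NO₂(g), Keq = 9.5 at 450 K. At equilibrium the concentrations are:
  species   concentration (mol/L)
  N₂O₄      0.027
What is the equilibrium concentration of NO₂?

[NO₂] = 0.51 mol/L

At equilibrium, Keq = [NO₂]² / [N₂O₄] = 9.5.
([NO₂])² / (0.027) = 9.5
[NO₂]² = 0.257 ⇒ [NO₂] = 0.51 mol/L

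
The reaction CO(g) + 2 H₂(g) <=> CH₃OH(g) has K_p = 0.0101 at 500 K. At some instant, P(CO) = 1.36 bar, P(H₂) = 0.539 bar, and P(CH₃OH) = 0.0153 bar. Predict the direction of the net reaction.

in the reverse direction

Q_p = P(CH₃OH) / (P(CO)·P(H₂)²) = (0.0153) / ((1.36)·(0.539)²) = 0.0387
Q_p = 0.0387 > K_p = 0.0101, so the reverse reaction proceeds.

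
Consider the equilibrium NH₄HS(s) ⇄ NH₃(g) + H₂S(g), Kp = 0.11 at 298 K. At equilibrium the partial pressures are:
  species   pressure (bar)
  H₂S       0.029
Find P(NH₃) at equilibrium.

P(NH₃) = 3.8 bar

(NH₄HS is a pure solid — omitted from Kp.)
At equilibrium, Kp = P(NH₃)·P(H₂S) = 0.11.
(P(NH₃))·(0.029) = 0.11
P(NH₃) = 3.79 = 3.8 bar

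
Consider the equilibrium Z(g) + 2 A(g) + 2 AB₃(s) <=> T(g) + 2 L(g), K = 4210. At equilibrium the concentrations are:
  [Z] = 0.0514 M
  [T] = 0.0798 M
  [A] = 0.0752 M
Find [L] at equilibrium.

(AB₃ is a pure solid — omitted from K.)
At equilibrium, K = [T]·[L]² / ([Z]·[A]²) = 4210.
(0.0798)·([L])² / ((0.0514)·(0.0752)²) = 4210
[L]² = 15.3 ⇒ [L] = 3.92 M

[L] = 3.92 M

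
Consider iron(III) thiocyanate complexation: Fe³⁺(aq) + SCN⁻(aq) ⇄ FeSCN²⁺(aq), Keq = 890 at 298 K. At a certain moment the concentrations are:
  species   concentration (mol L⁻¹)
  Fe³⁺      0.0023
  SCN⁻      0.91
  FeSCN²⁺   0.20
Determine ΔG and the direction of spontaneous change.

Q = [FeSCN²⁺] / ([Fe³⁺]·[SCN⁻]) = (0.20) / ((0.0023)·(0.91)) = 95.6
ΔG = RT ln(Q/Keq) = (8.314 J mol⁻¹ K⁻¹)(298 K) × ln(95.6/890)
   = (2.478 kJ/mol)(-2.231) = -5.53 kJ/mol
ΔG < 0, so the forward reaction is spontaneous (proceeds forward).

ΔG = -5.53 kJ/mol; the forward reaction is spontaneous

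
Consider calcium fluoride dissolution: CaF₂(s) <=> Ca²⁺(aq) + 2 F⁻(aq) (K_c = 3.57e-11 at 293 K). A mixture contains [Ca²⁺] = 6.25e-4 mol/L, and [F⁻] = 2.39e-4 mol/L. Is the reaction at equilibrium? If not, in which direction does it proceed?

no net change (already at equilibrium)

(CaF₂ is a pure solid — omitted from Q_c.)
Q_c = [Ca²⁺]·[F⁻]² = (6.25e-4)·(2.39e-4)² = 3.57e-11
Q_c = 3.57e-11 = K_c, so the system is already at equilibrium.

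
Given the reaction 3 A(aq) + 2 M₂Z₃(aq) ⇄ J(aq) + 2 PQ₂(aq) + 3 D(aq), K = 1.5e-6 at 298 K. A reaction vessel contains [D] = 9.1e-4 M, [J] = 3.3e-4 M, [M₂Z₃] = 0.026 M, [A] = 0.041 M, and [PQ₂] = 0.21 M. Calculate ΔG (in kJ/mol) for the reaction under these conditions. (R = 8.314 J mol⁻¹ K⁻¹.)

ΔG = -4.59 kJ/mol

Q = [J]·[PQ₂]²·[D]³ / ([A]³·[M₂Z₃]²) = (3.3e-4)·(0.21)²·(9.1e-4)³ / ((0.041)³·(0.026)²) = 2.35e-7
ΔG = RT ln(Q/K) = (8.314 J mol⁻¹ K⁻¹)(298 K) × ln(2.35e-7/1.5e-6)
   = (2.478 kJ/mol)(-1.854) = -4.59 kJ/mol
ΔG < 0, so the forward reaction is spontaneous (proceeds forward).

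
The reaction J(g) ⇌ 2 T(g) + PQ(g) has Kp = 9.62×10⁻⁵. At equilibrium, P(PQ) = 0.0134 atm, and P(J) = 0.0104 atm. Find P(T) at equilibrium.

P(T) = 0.00864 atm

At equilibrium, Kp = P(T)²·P(PQ) / P(J) = 9.62×10⁻⁵.
(P(T))²·(0.0134) / (0.0104) = 9.62×10⁻⁵
P(T)² = 7.47×10⁻⁵ ⇒ P(T) = 0.00864 atm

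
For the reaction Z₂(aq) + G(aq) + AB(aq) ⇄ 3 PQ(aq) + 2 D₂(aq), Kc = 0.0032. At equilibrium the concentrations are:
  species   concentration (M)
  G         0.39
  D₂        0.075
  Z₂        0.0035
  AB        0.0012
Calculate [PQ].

[PQ] = 0.0098 M

At equilibrium, Kc = [PQ]³·[D₂]² / ([Z₂]·[G]·[AB]) = 0.0032.
([PQ])³·(0.075)² / ((0.0035)·(0.39)·(0.0012)) = 0.0032
[PQ]³ = 9.32e-7 ⇒ [PQ] = 0.0098 M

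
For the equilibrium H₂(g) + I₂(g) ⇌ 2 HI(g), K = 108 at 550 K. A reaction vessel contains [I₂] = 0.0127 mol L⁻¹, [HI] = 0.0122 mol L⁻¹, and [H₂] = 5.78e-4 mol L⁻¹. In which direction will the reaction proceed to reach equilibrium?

Q = [HI]² / ([H₂]·[I₂]) = (0.0122)² / ((5.78e-4)·(0.0127)) = 20.3
Q = 20.3 < K = 108, so the forward reaction proceeds.

toward products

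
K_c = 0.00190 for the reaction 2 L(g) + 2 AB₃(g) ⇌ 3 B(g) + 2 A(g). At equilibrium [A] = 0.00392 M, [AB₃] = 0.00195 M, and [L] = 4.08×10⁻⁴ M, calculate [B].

At equilibrium, K_c = [B]³·[A]² / ([L]²·[AB₃]²) = 0.00190.
([B])³·(0.00392)² / ((4.08×10⁻⁴)²·(0.00195)²) = 0.00190
[B]³ = 7.83×10⁻¹¹ ⇒ [B] = 4.28×10⁻⁴ M

[B] = 4.28×10⁻⁴ M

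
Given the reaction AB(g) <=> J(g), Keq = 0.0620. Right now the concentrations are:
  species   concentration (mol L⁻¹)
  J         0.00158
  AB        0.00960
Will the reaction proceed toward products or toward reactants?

toward reactants

Q = [J] / [AB] = (0.00158) / (0.00960) = 0.165
Q = 0.165 > Keq = 0.0620, so the reverse reaction proceeds.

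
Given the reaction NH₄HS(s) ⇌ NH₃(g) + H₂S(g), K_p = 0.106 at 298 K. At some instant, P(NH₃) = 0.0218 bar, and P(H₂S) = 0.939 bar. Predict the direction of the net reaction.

forward (toward products)

(NH₄HS is a pure solid — omitted from Q_p.)
Q_p = P(NH₃)·P(H₂S) = (0.0218)·(0.939) = 0.0205
Q_p = 0.0205 < K_p = 0.106, so the forward reaction proceeds.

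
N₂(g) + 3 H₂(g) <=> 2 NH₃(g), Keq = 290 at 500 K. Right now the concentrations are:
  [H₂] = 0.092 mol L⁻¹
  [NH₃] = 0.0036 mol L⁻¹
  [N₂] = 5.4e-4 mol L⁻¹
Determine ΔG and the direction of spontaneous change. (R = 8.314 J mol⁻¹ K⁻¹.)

Q = [NH₃]² / ([N₂]·[H₂]³) = (0.0036)² / ((5.4e-4)·(0.092)³) = 30.8
ΔG = RT ln(Q/Keq) = (8.314 J mol⁻¹ K⁻¹)(500 K) × ln(30.8/290)
   = (4.157 kJ/mol)(-2.242) = -9.32 kJ/mol
ΔG < 0, so the forward reaction is spontaneous (proceeds forward).

ΔG = -9.32 kJ/mol; the forward reaction is spontaneous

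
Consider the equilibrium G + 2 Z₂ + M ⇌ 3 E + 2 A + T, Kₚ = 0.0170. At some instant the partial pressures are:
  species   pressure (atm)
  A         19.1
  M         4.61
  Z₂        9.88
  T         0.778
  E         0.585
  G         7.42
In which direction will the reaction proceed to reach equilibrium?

no net change (already at equilibrium)

Qₚ = P(E)³·P(A)²·P(T) / (P(G)·P(Z₂)²·P(M)) = (0.585)³·(19.1)²·(0.778) / ((7.42)·(9.88)²·(4.61)) = 0.0170
Qₚ = 0.0170 = Kₚ, so the system is already at equilibrium.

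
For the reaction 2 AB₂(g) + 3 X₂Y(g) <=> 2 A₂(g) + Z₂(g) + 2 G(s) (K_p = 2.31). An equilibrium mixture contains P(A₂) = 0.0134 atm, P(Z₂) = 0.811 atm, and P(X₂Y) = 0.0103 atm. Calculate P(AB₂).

(G is a pure solid — omitted from K_p.)
At equilibrium, K_p = P(A₂)²·P(Z₂) / (P(AB₂)²·P(X₂Y)³) = 2.31.
(0.0134)²·(0.811) / ((P(AB₂))²·(0.0103)³) = 2.31
P(AB₂)² = 57.7 ⇒ P(AB₂) = 7.60 atm

P(AB₂) = 7.60 atm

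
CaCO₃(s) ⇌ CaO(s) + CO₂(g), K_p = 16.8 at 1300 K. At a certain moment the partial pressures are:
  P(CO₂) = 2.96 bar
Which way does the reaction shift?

(CaCO₃, CaO are pure solids — omitted from Q_p.)
Q_p = P(CO₂) = 2.96
Q_p = 2.96 < K_p = 16.8, so the forward reaction proceeds.

toward products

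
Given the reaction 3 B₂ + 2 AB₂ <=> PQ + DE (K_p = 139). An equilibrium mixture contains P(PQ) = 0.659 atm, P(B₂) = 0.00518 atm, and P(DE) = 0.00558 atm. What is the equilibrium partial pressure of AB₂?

P(AB₂) = 13.8 atm

At equilibrium, K_p = P(PQ)·P(DE) / (P(B₂)³·P(AB₂)²) = 139.
(0.659)·(0.00558) / ((0.00518)³·(P(AB₂))²) = 139
P(AB₂)² = 190 ⇒ P(AB₂) = 13.8 atm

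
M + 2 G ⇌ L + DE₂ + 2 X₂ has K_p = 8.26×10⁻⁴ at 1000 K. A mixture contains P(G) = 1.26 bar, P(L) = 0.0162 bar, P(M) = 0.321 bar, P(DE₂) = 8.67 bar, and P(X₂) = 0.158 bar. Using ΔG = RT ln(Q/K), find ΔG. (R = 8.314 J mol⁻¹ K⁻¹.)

Q_p = P(L)·P(DE₂)·P(X₂)² / (P(M)·P(G)²) = (0.0162)·(8.67)·(0.158)² / ((0.321)·(1.26)²) = 0.00688
ΔG = RT ln(Q_p/K_p) = (8.314 J mol⁻¹ K⁻¹)(1000 K) × ln(0.00688/8.26×10⁻⁴)
   = (8.314 kJ/mol)(2.120) = 17.6 kJ/mol
ΔG > 0, so the forward reaction is non-spontaneous (proceeds in reverse).

ΔG = 17.6 kJ/mol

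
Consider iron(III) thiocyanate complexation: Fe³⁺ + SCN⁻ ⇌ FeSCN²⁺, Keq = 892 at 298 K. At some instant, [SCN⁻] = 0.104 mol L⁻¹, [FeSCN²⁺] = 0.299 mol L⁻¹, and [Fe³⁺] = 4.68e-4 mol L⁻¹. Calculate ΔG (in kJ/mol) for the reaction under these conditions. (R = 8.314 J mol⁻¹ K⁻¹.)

Q = [FeSCN²⁺] / ([Fe³⁺]·[SCN⁻]) = (0.299) / ((4.68e-4)·(0.104)) = 6140
ΔG = RT ln(Q/Keq) = (8.314 J mol⁻¹ K⁻¹)(298 K) × ln(6140/892)
   = (2.478 kJ/mol)(1.929) = 4.78 kJ/mol
ΔG > 0, so the forward reaction is non-spontaneous (proceeds in reverse).

ΔG = 4.78 kJ/mol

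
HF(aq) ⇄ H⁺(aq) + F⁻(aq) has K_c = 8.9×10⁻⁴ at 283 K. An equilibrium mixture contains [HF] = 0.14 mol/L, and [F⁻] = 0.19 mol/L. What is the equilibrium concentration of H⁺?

[H⁺] = 6.6×10⁻⁴ mol/L

At equilibrium, K_c = [H⁺]·[F⁻] / [HF] = 8.9×10⁻⁴.
([H⁺])·(0.19) / (0.14) = 8.9×10⁻⁴
[H⁺] = 6.56×10⁻⁴ = 6.6×10⁻⁴ mol/L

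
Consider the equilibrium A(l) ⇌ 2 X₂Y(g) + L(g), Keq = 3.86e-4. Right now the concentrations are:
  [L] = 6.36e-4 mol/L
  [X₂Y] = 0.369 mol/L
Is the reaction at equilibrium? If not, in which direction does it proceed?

in the forward direction

(A is a pure liquid — omitted from Q.)
Q = [X₂Y]²·[L] = (0.369)²·(6.36e-4) = 8.66e-5
Q = 8.66e-5 < Keq = 3.86e-4, so the forward reaction proceeds.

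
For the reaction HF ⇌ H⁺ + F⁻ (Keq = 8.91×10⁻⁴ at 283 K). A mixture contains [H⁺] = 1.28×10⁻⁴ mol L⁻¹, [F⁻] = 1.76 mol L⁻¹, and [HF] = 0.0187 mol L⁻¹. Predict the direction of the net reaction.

reverse (toward reactants)

Q = [H⁺]·[F⁻] / [HF] = (1.28×10⁻⁴)·(1.76) / (0.0187) = 0.0120
Q = 0.0120 > Keq = 8.91×10⁻⁴, so the reverse reaction proceeds.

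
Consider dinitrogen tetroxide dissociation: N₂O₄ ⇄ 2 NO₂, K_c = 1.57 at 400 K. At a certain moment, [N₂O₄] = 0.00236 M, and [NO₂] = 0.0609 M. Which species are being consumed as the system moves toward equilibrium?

none (at equilibrium)

Q_c = [NO₂]² / [N₂O₄] = (0.0609)² / (0.00236) = 1.57
Q_c = 1.57 = K_c; the system is at equilibrium.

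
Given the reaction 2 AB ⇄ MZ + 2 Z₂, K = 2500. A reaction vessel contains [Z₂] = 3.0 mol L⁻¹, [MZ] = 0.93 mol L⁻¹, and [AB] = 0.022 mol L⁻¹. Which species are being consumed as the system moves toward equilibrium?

MZ, Z₂ (products)

Q = [MZ]·[Z₂]² / [AB]² = (0.93)·(3.0)² / (0.022)² = 17000
Q = 17000 > K = 2500: net reverse reaction.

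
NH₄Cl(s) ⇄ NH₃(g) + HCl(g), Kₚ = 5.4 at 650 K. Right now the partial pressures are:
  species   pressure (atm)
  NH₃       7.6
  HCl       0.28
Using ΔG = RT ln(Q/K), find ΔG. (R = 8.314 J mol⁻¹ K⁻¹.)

(NH₄Cl is a pure solid — omitted from Qₚ.)
Qₚ = P(NH₃)·P(HCl) = (7.6)·(0.28) = 2.13
ΔG = RT ln(Qₚ/Kₚ) = (8.314 J mol⁻¹ K⁻¹)(650 K) × ln(2.13/5.4)
   = (5.404 kJ/mol)(-0.9303) = -5.03 kJ/mol
ΔG < 0, so the forward reaction is spontaneous (proceeds forward).

ΔG = -5.03 kJ/mol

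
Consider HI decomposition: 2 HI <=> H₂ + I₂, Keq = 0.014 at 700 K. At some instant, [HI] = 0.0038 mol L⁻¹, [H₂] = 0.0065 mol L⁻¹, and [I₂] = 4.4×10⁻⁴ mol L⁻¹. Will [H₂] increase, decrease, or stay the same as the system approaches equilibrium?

Q = [H₂]·[I₂] / [HI]² = (0.0065)·(4.4×10⁻⁴) / (0.0038)² = 0.20
Q = 0.20 > Keq = 0.014: net reverse reaction.
H₂ is a product, so it decreases.

decrease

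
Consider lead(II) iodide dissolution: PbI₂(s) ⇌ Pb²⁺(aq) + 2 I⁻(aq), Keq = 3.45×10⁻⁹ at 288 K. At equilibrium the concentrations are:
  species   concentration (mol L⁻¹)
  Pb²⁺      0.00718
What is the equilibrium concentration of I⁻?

(PbI₂ is a pure solid — omitted from Keq.)
At equilibrium, Keq = [Pb²⁺]·[I⁻]² = 3.45×10⁻⁹.
(0.00718)·([I⁻])² = 3.45×10⁻⁹
[I⁻]² = 4.81×10⁻⁷ ⇒ [I⁻] = 6.93×10⁻⁴ mol L⁻¹

[I⁻] = 6.93×10⁻⁴ mol L⁻¹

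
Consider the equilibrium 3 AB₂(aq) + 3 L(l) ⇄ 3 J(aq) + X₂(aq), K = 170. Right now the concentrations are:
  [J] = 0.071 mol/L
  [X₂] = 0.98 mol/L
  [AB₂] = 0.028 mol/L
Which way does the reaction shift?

forward (toward products)

(L is a pure liquid — omitted from Q.)
Q = [J]³·[X₂] / [AB₂]³ = (0.071)³·(0.98) / (0.028)³ = 16
Q = 16 < K = 170, so the forward reaction proceeds.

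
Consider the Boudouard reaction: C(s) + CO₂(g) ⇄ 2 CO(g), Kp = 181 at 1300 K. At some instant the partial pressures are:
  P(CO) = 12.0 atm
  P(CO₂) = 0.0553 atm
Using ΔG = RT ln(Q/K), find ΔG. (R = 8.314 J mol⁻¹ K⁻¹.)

ΔG = 28.8 kJ/mol

(C is a pure solid — omitted from Qp.)
Qp = P(CO)² / P(CO₂) = (12.0)² / (0.0553) = 2600
ΔG = RT ln(Qp/Kp) = (8.314 J mol⁻¹ K⁻¹)(1300 K) × ln(2600/181)
   = (10.81 kJ/mol)(2.665) = 28.8 kJ/mol
ΔG > 0, so the forward reaction is non-spontaneous (proceeds in reverse).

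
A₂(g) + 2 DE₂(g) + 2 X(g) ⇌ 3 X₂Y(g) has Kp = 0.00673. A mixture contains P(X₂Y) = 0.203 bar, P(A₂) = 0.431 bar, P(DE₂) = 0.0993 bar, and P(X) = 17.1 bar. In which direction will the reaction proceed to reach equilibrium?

at equilibrium

Qp = P(X₂Y)³ / (P(A₂)·P(DE₂)²·P(X)²) = (0.203)³ / ((0.431)·(0.0993)²·(17.1)²) = 0.00673
Qp = 0.00673 = Kp, so the system is already at equilibrium.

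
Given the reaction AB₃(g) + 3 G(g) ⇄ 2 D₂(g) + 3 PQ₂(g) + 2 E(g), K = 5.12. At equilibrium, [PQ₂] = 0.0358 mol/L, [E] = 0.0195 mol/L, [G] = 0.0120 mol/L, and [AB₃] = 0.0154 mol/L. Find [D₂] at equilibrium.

[D₂] = 2.79 mol/L

At equilibrium, K = [D₂]²·[PQ₂]³·[E]² / ([AB₃]·[G]³) = 5.12.
([D₂])²·(0.0358)³·(0.0195)² / ((0.0154)·(0.0120)³) = 5.12
[D₂]² = 7.81 ⇒ [D₂] = 2.79 mol/L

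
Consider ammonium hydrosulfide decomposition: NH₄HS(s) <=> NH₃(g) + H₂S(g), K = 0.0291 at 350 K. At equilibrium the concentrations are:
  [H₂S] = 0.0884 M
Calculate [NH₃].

[NH₃] = 0.329 M

(NH₄HS is a pure solid — omitted from K.)
At equilibrium, K = [NH₃]·[H₂S] = 0.0291.
([NH₃])·(0.0884) = 0.0291
[NH₃] = 0.329 M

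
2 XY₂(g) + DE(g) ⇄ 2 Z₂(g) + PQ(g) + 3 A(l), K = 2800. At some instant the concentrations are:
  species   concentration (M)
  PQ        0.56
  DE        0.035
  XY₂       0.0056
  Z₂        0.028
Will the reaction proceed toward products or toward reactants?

to the right

(A is a pure liquid — omitted from Q.)
Q = [Z₂]²·[PQ] / ([XY₂]²·[DE]) = (0.028)²·(0.56) / ((0.0056)²·(0.035)) = 400
Q = 400 < K = 2800, so the forward reaction proceeds.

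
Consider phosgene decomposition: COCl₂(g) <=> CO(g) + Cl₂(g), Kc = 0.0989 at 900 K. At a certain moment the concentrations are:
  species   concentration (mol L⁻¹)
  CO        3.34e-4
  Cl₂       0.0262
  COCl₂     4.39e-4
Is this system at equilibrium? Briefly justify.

no; Q < K, reaction proceeds forward

Qc = [CO]·[Cl₂] / [COCl₂] = (3.34e-4)·(0.0262) / (4.39e-4) = 0.0199
Qc = 0.0199 < Kc = 0.0989: net forward reaction.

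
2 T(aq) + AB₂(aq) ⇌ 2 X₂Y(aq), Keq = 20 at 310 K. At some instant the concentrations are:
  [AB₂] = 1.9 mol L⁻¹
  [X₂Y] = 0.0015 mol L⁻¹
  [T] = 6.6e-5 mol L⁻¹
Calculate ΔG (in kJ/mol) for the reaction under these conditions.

ΔG = 6.73 kJ/mol

Q = [X₂Y]² / ([T]²·[AB₂]) = (0.0015)² / ((6.6e-5)²·(1.9)) = 272
ΔG = RT ln(Q/Keq) = (8.314 J mol⁻¹ K⁻¹)(310 K) × ln(272/20)
   = (2.577 kJ/mol)(2.610) = 6.73 kJ/mol
ΔG > 0, so the forward reaction is non-spontaneous (proceeds in reverse).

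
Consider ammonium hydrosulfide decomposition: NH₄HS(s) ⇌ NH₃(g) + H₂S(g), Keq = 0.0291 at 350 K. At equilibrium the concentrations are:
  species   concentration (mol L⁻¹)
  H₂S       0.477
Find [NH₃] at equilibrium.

(NH₄HS is a pure solid — omitted from Keq.)
At equilibrium, Keq = [NH₃]·[H₂S] = 0.0291.
([NH₃])·(0.477) = 0.0291
[NH₃] = 0.0610 mol L⁻¹

[NH₃] = 0.0610 mol L⁻¹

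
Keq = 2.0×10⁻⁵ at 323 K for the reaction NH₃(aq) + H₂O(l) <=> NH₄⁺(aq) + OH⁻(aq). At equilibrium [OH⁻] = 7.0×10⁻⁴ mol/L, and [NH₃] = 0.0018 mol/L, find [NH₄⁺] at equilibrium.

(H₂O is a pure liquid — omitted from Keq.)
At equilibrium, Keq = [NH₄⁺]·[OH⁻] / [NH₃] = 2.0×10⁻⁵.
([NH₄⁺])·(7.0×10⁻⁴) / (0.0018) = 2.0×10⁻⁵
[NH₄⁺] = 5.14×10⁻⁵ = 5.1×10⁻⁵ mol/L

[NH₄⁺] = 5.1×10⁻⁵ mol/L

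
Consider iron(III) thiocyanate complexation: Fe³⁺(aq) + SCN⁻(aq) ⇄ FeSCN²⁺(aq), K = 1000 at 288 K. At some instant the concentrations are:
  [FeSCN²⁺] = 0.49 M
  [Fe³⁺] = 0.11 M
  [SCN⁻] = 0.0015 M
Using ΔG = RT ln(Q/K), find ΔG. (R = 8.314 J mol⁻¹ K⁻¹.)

ΔG = 2.61 kJ/mol

Q = [FeSCN²⁺] / ([Fe³⁺]·[SCN⁻]) = (0.49) / ((0.11)·(0.0015)) = 2970
ΔG = RT ln(Q/K) = (8.314 J mol⁻¹ K⁻¹)(288 K) × ln(2970/1000)
   = (2.394 kJ/mol)(1.089) = 2.61 kJ/mol
ΔG > 0, so the forward reaction is non-spontaneous (proceeds in reverse).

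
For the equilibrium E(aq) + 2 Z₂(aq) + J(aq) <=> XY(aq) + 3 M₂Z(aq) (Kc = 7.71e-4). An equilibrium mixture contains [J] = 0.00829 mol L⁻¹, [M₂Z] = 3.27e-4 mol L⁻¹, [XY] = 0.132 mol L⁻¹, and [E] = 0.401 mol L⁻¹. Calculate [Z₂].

At equilibrium, Kc = [XY]·[M₂Z]³ / ([E]·[Z₂]²·[J]) = 7.71e-4.
(0.132)·(3.27e-4)³ / ((0.401)·([Z₂])²·(0.00829)) = 7.71e-4
[Z₂]² = 1.80e-6 ⇒ [Z₂] = 0.00134 mol L⁻¹

[Z₂] = 0.00134 mol L⁻¹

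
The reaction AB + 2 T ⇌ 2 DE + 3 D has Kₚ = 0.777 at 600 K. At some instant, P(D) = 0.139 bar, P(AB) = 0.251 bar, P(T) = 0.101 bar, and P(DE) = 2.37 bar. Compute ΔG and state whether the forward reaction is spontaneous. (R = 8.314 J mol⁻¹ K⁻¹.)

ΔG = 10.1 kJ/mol; the forward reaction is non-spontaneous

Qₚ = P(DE)²·P(D)³ / (P(AB)·P(T)²) = (2.37)²·(0.139)³ / ((0.251)·(0.101)²) = 5.89
ΔG = RT ln(Qₚ/Kₚ) = (8.314 J mol⁻¹ K⁻¹)(600 K) × ln(5.89/0.777)
   = (4.988 kJ/mol)(2.026) = 10.1 kJ/mol
ΔG > 0, so the forward reaction is non-spontaneous (proceeds in reverse).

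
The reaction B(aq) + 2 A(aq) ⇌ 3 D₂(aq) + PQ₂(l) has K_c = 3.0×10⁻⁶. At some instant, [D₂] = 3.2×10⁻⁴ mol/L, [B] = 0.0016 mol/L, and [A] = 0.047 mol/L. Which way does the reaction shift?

toward reactants

(PQ₂ is a pure liquid — omitted from Q_c.)
Q_c = [D₂]³ / ([B]·[A]²) = (3.2×10⁻⁴)³ / ((0.0016)·(0.047)²) = 9.3×10⁻⁶
Q_c = 9.3×10⁻⁶ > K_c = 3.0×10⁻⁶, so the reverse reaction proceeds.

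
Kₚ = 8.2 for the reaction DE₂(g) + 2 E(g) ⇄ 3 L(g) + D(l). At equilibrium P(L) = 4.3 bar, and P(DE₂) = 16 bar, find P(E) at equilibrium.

(D is a pure liquid — omitted from Kₚ.)
At equilibrium, Kₚ = P(L)³ / (P(DE₂)·P(E)²) = 8.2.
(4.3)³ / ((16)·(P(E))²) = 8.2
P(E)² = 0.606 ⇒ P(E) = 0.78 bar

P(E) = 0.78 bar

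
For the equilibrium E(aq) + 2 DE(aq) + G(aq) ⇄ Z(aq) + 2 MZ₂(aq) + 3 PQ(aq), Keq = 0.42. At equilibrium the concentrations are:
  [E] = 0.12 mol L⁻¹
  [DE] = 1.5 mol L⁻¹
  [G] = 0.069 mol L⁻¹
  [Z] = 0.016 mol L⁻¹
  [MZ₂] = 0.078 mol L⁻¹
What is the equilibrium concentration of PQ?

[PQ] = 4.3 mol L⁻¹

At equilibrium, Keq = [Z]·[MZ₂]²·[PQ]³ / ([E]·[DE]²·[G]) = 0.42.
(0.016)·(0.078)²·([PQ])³ / ((0.12)·(1.5)²·(0.069)) = 0.42
[PQ]³ = 80.4 ⇒ [PQ] = 4.3 mol L⁻¹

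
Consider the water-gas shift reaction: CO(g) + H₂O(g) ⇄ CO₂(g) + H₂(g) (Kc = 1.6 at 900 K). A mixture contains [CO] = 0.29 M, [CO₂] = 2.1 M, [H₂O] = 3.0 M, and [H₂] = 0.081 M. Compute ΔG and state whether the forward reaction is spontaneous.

Qc = [CO₂]·[H₂] / ([CO]·[H₂O]) = (2.1)·(0.081) / ((0.29)·(3.0)) = 0.196
ΔG = RT ln(Qc/Kc) = (8.314 J mol⁻¹ K⁻¹)(900 K) × ln(0.196/1.6)
   = (7.483 kJ/mol)(-2.100) = -15.7 kJ/mol
ΔG < 0, so the forward reaction is spontaneous (proceeds forward).

ΔG = -15.7 kJ/mol; the forward reaction is spontaneous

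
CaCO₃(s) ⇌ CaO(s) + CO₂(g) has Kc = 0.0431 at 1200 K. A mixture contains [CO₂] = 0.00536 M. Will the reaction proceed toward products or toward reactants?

(CaCO₃, CaO are pure solids — omitted from Qc.)
Qc = [CO₂] = 0.00536
Qc = 0.00536 < Kc = 0.0431, so the forward reaction proceeds.

in the forward direction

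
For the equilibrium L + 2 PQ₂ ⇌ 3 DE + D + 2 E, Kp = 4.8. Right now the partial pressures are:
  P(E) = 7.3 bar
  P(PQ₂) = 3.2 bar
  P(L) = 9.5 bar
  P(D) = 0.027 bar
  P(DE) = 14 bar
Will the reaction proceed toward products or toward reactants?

Qp = P(DE)³·P(D)·P(E)² / (P(L)·P(PQ₂)²) = (14)³·(0.027)·(7.3)² / ((9.5)·(3.2)²) = 41
Qp = 41 > Kp = 4.8, so the reverse reaction proceeds.

to the left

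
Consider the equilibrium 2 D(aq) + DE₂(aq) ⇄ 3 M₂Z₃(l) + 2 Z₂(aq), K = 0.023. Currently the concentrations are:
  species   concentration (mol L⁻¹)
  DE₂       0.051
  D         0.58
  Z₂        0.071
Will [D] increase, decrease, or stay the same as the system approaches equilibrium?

increase

(M₂Z₃ is a pure liquid — omitted from Q.)
Q = [Z₂]² / ([D]²·[DE₂]) = (0.071)² / ((0.58)²·(0.051)) = 0.29
Q = 0.29 > K = 0.023: net reverse reaction.
D is a reactant, so it increases.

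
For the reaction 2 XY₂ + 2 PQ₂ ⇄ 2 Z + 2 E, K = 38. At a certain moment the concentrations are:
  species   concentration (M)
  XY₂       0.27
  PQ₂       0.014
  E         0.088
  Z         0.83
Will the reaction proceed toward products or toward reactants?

Q = [Z]²·[E]² / ([XY₂]²·[PQ₂]²) = (0.83)²·(0.088)² / ((0.27)²·(0.014)²) = 370
Q = 370 > K = 38, so the reverse reaction proceeds.

toward reactants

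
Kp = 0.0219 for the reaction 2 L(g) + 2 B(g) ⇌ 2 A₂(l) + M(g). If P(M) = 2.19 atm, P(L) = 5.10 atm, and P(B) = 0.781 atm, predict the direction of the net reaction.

in the reverse direction

(A₂ is a pure liquid — omitted from Qp.)
Qp = P(M) / (P(L)²·P(B)²) = (2.19) / ((5.10)²·(0.781)²) = 0.138
Qp = 0.138 > Kp = 0.0219, so the reverse reaction proceeds.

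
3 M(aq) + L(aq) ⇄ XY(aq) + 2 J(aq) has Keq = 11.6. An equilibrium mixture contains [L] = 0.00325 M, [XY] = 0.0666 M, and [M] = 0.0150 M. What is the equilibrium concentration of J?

At equilibrium, Keq = [XY]·[J]² / ([M]³·[L]) = 11.6.
(0.0666)·([J])² / ((0.0150)³·(0.00325)) = 11.6
[J]² = 1.91e-6 ⇒ [J] = 0.00138 M

[J] = 0.00138 M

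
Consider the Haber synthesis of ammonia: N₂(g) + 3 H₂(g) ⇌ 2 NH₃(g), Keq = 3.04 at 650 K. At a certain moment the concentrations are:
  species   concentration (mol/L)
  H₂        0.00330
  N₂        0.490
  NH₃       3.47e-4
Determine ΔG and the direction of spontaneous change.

Q = [NH₃]² / ([N₂]·[H₂]³) = (3.47e-4)² / ((0.490)·(0.00330)³) = 6.84
ΔG = RT ln(Q/Keq) = (8.314 J mol⁻¹ K⁻¹)(650 K) × ln(6.84/3.04)
   = (5.404 kJ/mol)(0.8109) = 4.38 kJ/mol
ΔG > 0, so the forward reaction is non-spontaneous (proceeds in reverse).

ΔG = 4.38 kJ/mol; the forward reaction is non-spontaneous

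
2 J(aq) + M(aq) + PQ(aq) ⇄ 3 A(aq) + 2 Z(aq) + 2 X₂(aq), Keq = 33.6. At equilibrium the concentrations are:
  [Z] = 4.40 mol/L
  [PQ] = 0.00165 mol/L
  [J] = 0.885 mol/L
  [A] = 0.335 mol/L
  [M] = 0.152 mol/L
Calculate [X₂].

[X₂] = 0.0952 mol/L

At equilibrium, Keq = [A]³·[Z]²·[X₂]² / ([J]²·[M]·[PQ]) = 33.6.
(0.335)³·(4.40)²·([X₂])² / ((0.885)²·(0.152)·(0.00165)) = 33.6
[X₂]² = 0.00907 ⇒ [X₂] = 0.0952 mol/L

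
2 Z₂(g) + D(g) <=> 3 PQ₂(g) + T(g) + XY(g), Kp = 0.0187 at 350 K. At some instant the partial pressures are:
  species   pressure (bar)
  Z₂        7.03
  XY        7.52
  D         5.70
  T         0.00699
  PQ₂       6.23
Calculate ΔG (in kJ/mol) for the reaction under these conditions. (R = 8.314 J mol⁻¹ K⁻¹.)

Qp = P(PQ₂)³·P(T)·P(XY) / (P(Z₂)²·P(D)) = (6.23)³·(0.00699)·(7.52) / ((7.03)²·(5.70)) = 0.0451
ΔG = RT ln(Qp/Kp) = (8.314 J mol⁻¹ K⁻¹)(350 K) × ln(0.0451/0.0187)
   = (2.910 kJ/mol)(0.8804) = 2.56 kJ/mol
ΔG > 0, so the forward reaction is non-spontaneous (proceeds in reverse).

ΔG = 2.56 kJ/mol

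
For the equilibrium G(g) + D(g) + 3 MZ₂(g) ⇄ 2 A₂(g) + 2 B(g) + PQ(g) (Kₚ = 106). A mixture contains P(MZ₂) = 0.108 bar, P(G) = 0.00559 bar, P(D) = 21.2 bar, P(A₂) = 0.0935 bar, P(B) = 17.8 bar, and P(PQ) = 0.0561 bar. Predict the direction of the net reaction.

Qₚ = P(A₂)²·P(B)²·P(PQ) / (P(G)·P(D)·P(MZ₂)³) = (0.0935)²·(17.8)²·(0.0561) / ((0.00559)·(21.2)·(0.108)³) = 1040
Qₚ = 1040 > Kₚ = 106, so the reverse reaction proceeds.

reverse (toward reactants)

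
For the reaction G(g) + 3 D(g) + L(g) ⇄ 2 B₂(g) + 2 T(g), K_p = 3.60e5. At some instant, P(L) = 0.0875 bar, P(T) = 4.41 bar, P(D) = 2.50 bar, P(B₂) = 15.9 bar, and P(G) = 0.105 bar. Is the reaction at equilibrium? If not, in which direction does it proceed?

Q_p = P(B₂)²·P(T)² / (P(G)·P(D)³·P(L)) = (15.9)²·(4.41)² / ((0.105)·(2.50)³·(0.0875)) = 34200
Q_p = 34200 < K_p = 3.60e5, so the forward reaction proceeds.

toward products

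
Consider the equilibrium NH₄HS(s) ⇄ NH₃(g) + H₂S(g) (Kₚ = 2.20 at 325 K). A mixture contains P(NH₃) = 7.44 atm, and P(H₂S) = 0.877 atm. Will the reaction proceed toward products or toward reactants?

(NH₄HS is a pure solid — omitted from Qₚ.)
Qₚ = P(NH₃)·P(H₂S) = (7.44)·(0.877) = 6.52
Qₚ = 6.52 > Kₚ = 2.20, so the reverse reaction proceeds.

in the reverse direction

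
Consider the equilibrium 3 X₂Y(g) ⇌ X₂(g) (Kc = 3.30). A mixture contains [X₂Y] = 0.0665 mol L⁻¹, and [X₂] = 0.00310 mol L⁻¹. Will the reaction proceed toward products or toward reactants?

Qc = [X₂] / [X₂Y]³ = (0.00310) / (0.0665)³ = 10.5
Qc = 10.5 > Kc = 3.30, so the reverse reaction proceeds.

to the left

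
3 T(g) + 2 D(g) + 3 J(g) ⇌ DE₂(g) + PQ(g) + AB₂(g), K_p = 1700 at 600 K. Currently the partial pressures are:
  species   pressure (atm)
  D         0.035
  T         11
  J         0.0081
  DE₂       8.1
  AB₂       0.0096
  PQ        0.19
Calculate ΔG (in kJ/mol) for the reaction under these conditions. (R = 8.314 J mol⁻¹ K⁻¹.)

Q_p = P(DE₂)·P(PQ)·P(AB₂) / (P(T)³·P(D)²·P(J)³) = (8.1)·(0.19)·(0.0096) / ((11)³·(0.035)²·(0.0081)³) = 17100
ΔG = RT ln(Q_p/K_p) = (8.314 J mol⁻¹ K⁻¹)(600 K) × ln(17100/1700)
   = (4.988 kJ/mol)(2.308) = 11.5 kJ/mol
ΔG > 0, so the forward reaction is non-spontaneous (proceeds in reverse).

ΔG = 11.5 kJ/mol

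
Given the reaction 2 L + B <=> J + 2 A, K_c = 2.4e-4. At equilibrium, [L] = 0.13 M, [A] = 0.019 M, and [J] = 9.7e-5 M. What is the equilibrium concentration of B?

[B] = 0.0086 M

At equilibrium, K_c = [J]·[A]² / ([L]²·[B]) = 2.4e-4.
(9.7e-5)·(0.019)² / ((0.13)²·([B])) = 2.4e-4
[B] = 0.00863 = 0.0086 M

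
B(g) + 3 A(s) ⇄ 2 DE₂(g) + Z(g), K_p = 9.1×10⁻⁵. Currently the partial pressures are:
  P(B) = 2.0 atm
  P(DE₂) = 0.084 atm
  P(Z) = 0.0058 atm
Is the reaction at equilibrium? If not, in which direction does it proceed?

forward (toward products)

(A is a pure solid — omitted from Q_p.)
Q_p = P(DE₂)²·P(Z) / P(B) = (0.084)²·(0.0058) / (2.0) = 2.0×10⁻⁵
Q_p = 2.0×10⁻⁵ < K_p = 9.1×10⁻⁵, so the forward reaction proceeds.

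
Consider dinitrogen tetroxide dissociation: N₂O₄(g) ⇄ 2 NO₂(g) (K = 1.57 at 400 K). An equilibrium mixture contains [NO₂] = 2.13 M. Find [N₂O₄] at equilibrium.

At equilibrium, K = [NO₂]² / [N₂O₄] = 1.57.
(2.13)² / ([N₂O₄]) = 1.57
[N₂O₄] = 2.89 M

[N₂O₄] = 2.89 M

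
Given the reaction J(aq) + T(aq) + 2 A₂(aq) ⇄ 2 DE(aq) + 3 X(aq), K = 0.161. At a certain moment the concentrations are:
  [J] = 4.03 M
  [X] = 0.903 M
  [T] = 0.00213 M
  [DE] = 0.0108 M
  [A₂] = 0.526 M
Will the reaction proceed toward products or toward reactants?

Q = [DE]²·[X]³ / ([J]·[T]·[A₂]²) = (0.0108)²·(0.903)³ / ((4.03)·(0.00213)·(0.526)²) = 0.0362
Q = 0.0362 < K = 0.161, so the forward reaction proceeds.

to the right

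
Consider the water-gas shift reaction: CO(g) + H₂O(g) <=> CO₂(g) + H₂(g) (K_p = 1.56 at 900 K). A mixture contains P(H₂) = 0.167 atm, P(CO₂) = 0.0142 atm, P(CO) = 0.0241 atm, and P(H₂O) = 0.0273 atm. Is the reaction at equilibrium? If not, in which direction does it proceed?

reverse (toward reactants)

Q_p = P(CO₂)·P(H₂) / (P(CO)·P(H₂O)) = (0.0142)·(0.167) / ((0.0241)·(0.0273)) = 3.60
Q_p = 3.60 > K_p = 1.56, so the reverse reaction proceeds.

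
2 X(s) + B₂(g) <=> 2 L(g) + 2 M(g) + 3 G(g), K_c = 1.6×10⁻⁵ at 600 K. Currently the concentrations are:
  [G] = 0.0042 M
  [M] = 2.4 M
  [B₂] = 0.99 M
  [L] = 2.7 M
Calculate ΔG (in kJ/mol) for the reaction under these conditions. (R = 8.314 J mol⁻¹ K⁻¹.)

(X is a pure solid — omitted from Q_c.)
Q_c = [L]²·[M]²·[G]³ / [B₂] = (2.7)²·(2.4)²·(0.0042)³ / (0.99) = 3.14×10⁻⁶
ΔG = RT ln(Q_c/K_c) = (8.314 J mol⁻¹ K⁻¹)(600 K) × ln(3.14×10⁻⁶/1.6×10⁻⁵)
   = (4.988 kJ/mol)(-1.628) = -8.12 kJ/mol
ΔG < 0, so the forward reaction is spontaneous (proceeds forward).

ΔG = -8.12 kJ/mol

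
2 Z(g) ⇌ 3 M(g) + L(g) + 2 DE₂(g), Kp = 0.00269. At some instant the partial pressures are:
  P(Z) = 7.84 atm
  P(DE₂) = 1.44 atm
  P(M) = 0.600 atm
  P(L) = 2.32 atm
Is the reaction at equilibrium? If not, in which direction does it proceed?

Qp = P(M)³·P(L)·P(DE₂)² / P(Z)² = (0.600)³·(2.32)·(1.44)² / (7.84)² = 0.0169
Qp = 0.0169 > Kp = 0.00269, so the reverse reaction proceeds.

in the reverse direction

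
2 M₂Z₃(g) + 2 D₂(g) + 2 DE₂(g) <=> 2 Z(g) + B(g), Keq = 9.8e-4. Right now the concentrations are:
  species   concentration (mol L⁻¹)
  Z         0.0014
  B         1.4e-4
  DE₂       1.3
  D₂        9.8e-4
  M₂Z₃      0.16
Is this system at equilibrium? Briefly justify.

no; Q > K, reaction proceeds in reverse

Q = [Z]²·[B] / ([M₂Z₃]²·[D₂]²·[DE₂]²) = (0.0014)²·(1.4e-4) / ((0.16)²·(9.8e-4)²·(1.3)²) = 0.0066
Q = 0.0066 > Keq = 9.8e-4: net reverse reaction.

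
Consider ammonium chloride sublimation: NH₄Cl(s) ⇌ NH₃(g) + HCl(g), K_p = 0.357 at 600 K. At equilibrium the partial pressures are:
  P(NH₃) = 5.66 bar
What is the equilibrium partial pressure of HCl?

P(HCl) = 0.0631 bar

(NH₄Cl is a pure solid — omitted from K_p.)
At equilibrium, K_p = P(NH₃)·P(HCl) = 0.357.
(5.66)·(P(HCl)) = 0.357
P(HCl) = 0.0631 bar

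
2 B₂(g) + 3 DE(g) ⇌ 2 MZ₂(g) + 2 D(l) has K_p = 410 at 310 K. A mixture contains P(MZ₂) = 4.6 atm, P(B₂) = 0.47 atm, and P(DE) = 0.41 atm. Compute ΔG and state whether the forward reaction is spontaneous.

ΔG = 3.15 kJ/mol; the forward reaction is non-spontaneous

(D is a pure liquid — omitted from Q_p.)
Q_p = P(MZ₂)² / (P(B₂)²·P(DE)³) = (4.6)² / ((0.47)²·(0.41)³) = 1390
ΔG = RT ln(Q_p/K_p) = (8.314 J mol⁻¹ K⁻¹)(310 K) × ln(1390/410)
   = (2.577 kJ/mol)(1.221) = 3.15 kJ/mol
ΔG > 0, so the forward reaction is non-spontaneous (proceeds in reverse).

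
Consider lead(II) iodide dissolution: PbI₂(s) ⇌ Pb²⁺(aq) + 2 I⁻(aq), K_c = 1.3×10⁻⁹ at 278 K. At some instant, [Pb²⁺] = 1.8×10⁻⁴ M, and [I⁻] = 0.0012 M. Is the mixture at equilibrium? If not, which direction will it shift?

(PbI₂ is a pure solid — omitted from Q_c.)
Q_c = [Pb²⁺]·[I⁻]² = (1.8×10⁻⁴)·(0.0012)² = 2.6×10⁻¹⁰
Q_c = 2.6×10⁻¹⁰ < K_c = 1.3×10⁻⁹: net forward reaction.

no; Q < K, reaction proceeds forward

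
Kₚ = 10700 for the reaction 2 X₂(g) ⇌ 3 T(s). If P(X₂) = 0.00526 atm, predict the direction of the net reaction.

reverse (toward reactants)

(T is a pure solid — omitted from Qₚ.)
Qₚ = 1 / P(X₂)² = 1 / (0.00526)² = 36100
Qₚ = 36100 > Kₚ = 10700, so the reverse reaction proceeds.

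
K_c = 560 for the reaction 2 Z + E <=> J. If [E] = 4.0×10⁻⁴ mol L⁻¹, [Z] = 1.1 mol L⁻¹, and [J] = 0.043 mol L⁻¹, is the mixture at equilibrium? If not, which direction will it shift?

no; Q < K, reaction proceeds forward

Q_c = [J] / ([Z]²·[E]) = (0.043) / ((1.1)²·(4.0×10⁻⁴)) = 89
Q_c = 89 < K_c = 560: net forward reaction.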